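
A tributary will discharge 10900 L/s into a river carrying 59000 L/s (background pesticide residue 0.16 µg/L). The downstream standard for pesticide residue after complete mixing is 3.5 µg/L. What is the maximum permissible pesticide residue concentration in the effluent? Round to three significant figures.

21.6 µg/L

At the limit, (Qr·Cr + Qe·Cₑ)/(Qr + Qe) = 3.5:
Cₑ = (69900·3.5 − 59000·0.1600) / 10900 = 21.58 µg/L.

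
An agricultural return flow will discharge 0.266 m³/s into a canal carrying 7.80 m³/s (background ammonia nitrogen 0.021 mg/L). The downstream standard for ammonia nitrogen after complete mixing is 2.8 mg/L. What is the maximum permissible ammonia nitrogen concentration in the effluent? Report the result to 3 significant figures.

84.3 mg/L

At the limit, (Qr·Cr + Qe·Cₑ)/(Qr + Qe) = 2.8:
Cₑ = (8.066·2.8 − 7.800·0.02100) / 0.2660 = 84.29 mg/L.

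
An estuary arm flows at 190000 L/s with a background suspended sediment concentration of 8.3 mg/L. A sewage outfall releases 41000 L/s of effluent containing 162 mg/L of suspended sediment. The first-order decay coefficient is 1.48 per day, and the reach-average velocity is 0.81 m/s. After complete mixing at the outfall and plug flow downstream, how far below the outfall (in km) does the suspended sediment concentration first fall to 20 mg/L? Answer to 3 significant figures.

27.2 km

Conservation of mass: C = (190000·8.300 + 41000·162.0) / 231000 = 8219000/231000 = 35.58 mg/L.
Set 35.58·exp(−k·t) = 20 → t = ln(35.58/20)/k = 33630 s = 9.341 h.
Distance = v·t = 0.81·33630 = 27240 m = 27.24 km.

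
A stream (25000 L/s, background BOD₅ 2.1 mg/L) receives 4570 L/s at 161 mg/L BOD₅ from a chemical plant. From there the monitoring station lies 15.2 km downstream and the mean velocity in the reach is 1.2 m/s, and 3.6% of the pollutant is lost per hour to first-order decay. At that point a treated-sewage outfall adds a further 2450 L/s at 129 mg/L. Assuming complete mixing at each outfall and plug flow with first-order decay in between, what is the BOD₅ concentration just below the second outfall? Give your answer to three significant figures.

31.5 mg/L

Mixed concentration C = ΣQC/ΣQ = (25000·2.100 + 4570·161.0) / 29570 = 788300/29570 = 26.66 mg/L; combined flow 29570 L/s.
Travel time t = 15.2·1000 / 1.2 = 12670 s = 3.519 h.
3.6%/h lost → k = −ln(1 − 0.036) = 0.03666 h⁻¹.
After decay, C = 26.66 × e^(−kt) = 26.66 × 0.8790 = 23.43 mg/L.
Second outfall: C = (29570·23.43 + 2450·129.0)/32020 = 31.51 mg/L.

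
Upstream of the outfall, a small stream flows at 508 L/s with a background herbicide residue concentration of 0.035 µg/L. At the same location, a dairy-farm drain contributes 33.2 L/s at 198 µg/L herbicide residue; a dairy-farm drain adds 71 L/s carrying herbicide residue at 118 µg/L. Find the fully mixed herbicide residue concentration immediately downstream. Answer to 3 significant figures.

Mass balance: C = (508.0·0.03500 + 33.20·198.0 + 71.00·118.0) / 612.2 = 14970/612.2 = 24.45 µg/L.

24.5 µg/L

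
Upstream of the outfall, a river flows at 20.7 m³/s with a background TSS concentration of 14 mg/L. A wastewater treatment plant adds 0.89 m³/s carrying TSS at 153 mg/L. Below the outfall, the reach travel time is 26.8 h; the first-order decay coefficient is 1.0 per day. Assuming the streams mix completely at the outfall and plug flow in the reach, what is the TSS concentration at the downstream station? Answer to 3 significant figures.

Flow-weighted average: C = (20.70·14.00 + 0.8900·153.0) / 21.59 = 426.0/21.59 = 19.73 mg/L.
Applying C = C₀e^(−kt): 19.73 × 0.3274 = 6.459 mg/L.

6.46 mg/L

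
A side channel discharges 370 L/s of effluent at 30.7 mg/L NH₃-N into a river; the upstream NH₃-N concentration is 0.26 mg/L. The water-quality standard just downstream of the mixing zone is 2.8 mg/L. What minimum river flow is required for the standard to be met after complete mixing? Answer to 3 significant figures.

4060 L/s

Set C_mix = 2.8: (Q·0.2600 + 370.0·30.70) / (Q + 370.0) = 2.8
→ Q = 370.0·(30.70 − 2.8)/(2.8 − 0.2600) = 4064 L/s.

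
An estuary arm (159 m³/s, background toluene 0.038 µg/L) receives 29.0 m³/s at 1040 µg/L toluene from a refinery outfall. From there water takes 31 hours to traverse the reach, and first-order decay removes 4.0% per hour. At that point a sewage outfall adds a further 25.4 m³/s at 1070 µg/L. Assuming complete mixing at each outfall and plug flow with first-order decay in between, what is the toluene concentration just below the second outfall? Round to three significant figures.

After mixing, C = (159.0·0.03800 + 29.00·1040) / 188.0 = 30170/188.0 = 160.5 µg/L; combined flow 188.0 m³/s.
4.0%/h lost → k = −ln(1 − 0.04) = 0.04082 h⁻¹.
Decay over the reach: 160.5·exp(−kt) = 160.5·0.2821 = 45.27 µg/L.
At the second outfall, C = (188.0·45.27 + 25.40·1070) / (188.0 + 25.40) = 167.2 µg/L.

167 µg/L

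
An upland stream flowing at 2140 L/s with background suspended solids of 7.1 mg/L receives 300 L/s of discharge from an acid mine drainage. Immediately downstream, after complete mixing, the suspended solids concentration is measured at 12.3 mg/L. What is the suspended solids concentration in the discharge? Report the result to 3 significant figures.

49.4 mg/L

Mass balance: 2140·7.100 + 300.0·Cₑ = 2440·12.30
→ Cₑ = (2440·12.30 − 2140·7.100) / 300.0 = 49.39 mg/L.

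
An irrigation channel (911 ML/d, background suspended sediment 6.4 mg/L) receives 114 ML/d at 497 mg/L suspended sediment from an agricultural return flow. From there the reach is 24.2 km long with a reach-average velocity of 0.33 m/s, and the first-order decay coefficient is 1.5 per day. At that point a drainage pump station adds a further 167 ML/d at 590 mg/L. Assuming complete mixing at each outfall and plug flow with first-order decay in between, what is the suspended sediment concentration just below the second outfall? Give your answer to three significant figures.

97.3 mg/L

Conservation of mass: C = (911.0·6.400 + 114.0·497.0) / 1025 = 62490/1025 = 60.96 mg/L; combined flow 1025 ML/d.
Travel time t = 24.2·1000 / 0.33 = 73330 s = 20.37 h.
After decay, C = 60.96 × e^(−kt) = 60.96 × 0.2799 = 17.07 mg/L.
Second outfall: C = (1025·17.07 + 167.0·590.0)/1192 = 97.34 mg/L.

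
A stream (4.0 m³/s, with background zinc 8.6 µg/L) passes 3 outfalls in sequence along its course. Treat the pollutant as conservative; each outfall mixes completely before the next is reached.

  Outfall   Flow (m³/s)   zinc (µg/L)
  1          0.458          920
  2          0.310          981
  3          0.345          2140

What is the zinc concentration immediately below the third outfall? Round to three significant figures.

Below outfall 1: Q → 4.458 m³/s, C = (4.000·8.600 + 0.4580·920.0)/4.458 = 102.2 µg/L.
Below outfall 2: Q → 4.768 m³/s, C = (4.458·102.2 + 0.3100·981.0)/4.768 = 159.4 µg/L.
Below outfall 3: Q → 5.113 m³/s, C = (4.768·159.4 + 0.3450·2140)/5.113 = 293.0 µg/L.

293 µg/L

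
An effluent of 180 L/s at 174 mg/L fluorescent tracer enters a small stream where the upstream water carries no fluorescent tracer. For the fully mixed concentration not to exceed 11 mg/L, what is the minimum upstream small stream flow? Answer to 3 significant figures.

Set C_mix = 11: (Q·0 + 180.0·174.0) / (Q + 180.0) = 11
→ Q = 180.0·(174.0 − 11)/(11 − 0) = 2667 L/s.

2670 L/s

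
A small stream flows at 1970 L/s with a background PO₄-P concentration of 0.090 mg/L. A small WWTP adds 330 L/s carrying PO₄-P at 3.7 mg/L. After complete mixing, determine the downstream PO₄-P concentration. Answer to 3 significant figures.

0.608 mg/L

After mixing, C = (1970·0.09000 + 330.0·3.700) / 2300 = 1398/2300 = 0.6080 mg/L.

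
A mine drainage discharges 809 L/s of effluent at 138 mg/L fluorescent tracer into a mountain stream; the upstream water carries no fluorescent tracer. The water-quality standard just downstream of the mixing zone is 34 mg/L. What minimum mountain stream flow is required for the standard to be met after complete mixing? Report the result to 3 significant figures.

Set C_mix = 34: (Q·0 + 809.0·138.0) / (Q + 809.0) = 34
→ Q = 809.0·(138.0 − 34)/(34 − 0) = 2475 L/s.

2470 L/s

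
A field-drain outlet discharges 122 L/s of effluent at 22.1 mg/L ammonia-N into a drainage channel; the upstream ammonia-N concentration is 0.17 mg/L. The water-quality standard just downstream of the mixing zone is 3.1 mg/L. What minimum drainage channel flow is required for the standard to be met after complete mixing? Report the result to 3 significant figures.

791 L/s

Set C_mix = 3.1: (Q·0.1700 + 122.0·22.10) / (Q + 122.0) = 3.1
→ Q = 122.0·(22.10 − 3.1)/(3.1 − 0.1700) = 791.1 L/s.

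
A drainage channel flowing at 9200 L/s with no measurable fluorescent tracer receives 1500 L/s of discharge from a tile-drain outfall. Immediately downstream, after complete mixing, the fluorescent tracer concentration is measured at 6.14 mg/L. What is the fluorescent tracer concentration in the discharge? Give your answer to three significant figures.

Mass balance: 9200·0 + 1500·Cₑ = 10700·6.140
→ Cₑ = (10700·6.140 − 9200·0) / 1500 = 43.80 mg/L.

43.8 mg/L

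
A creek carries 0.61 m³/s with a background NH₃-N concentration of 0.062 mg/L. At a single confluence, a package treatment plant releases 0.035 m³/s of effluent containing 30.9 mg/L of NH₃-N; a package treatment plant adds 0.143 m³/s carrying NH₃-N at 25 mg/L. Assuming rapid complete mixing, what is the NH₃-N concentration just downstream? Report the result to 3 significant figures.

5.96 mg/L

Flow-weighted average: C = (0.6100·0.06200 + 0.03500·30.90 + 0.1430·25.00) / 0.7880 = 4.694/0.7880 = 5.957 mg/L.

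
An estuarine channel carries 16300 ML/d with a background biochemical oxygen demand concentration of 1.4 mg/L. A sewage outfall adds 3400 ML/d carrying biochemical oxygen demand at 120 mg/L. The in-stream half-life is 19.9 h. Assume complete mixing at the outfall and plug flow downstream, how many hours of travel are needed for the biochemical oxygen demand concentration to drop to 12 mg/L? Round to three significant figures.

17.2 h

Mass balance: C = (16300·1.400 + 3400·120.0) / 19700 = 430800/19700 = 21.87 mg/L.
Half-life 19.9 h → k = ln 2 / 19.9 = 0.03483 h⁻¹ = 0.8360 d⁻¹.
21.87·exp(−k·t) = 12 → t = ln(21.87/12)/k = 62030 s = 17.23 h.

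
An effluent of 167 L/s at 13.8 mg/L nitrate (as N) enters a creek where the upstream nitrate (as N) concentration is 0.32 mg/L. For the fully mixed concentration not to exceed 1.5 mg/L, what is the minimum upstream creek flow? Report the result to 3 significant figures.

1740 L/s

Set C_mix = 1.5: (Q·0.3200 + 167.0·13.80) / (Q + 167.0) = 1.5
→ Q = 167.0·(13.80 − 1.5)/(1.5 − 0.3200) = 1741 L/s.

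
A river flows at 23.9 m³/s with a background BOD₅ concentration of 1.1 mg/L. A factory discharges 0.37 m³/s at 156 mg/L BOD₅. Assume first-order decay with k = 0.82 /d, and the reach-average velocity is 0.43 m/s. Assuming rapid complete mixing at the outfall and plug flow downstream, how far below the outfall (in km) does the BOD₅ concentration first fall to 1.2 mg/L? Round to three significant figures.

Flow-weighted average: C = (23.90·1.100 + 0.3700·156.0) / 24.27 = 84.01/24.27 = 3.461 mg/L.
Set 3.461·exp(−k·t) = 1.2 → t = ln(3.461/1.2)/k = 111600 s = 31.01 h.
Distance = v·t = 0.43·111600 = 48000 m = 48.00 km.

48.0 km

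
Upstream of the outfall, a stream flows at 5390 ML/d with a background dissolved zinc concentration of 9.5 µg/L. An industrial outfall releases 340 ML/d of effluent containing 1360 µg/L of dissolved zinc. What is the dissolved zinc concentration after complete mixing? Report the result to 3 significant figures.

89.6 µg/L

Conservation of mass: C = (5390·9.500 + 340.0·1360) / 5730 = 513600/5730 = 89.63 µg/L.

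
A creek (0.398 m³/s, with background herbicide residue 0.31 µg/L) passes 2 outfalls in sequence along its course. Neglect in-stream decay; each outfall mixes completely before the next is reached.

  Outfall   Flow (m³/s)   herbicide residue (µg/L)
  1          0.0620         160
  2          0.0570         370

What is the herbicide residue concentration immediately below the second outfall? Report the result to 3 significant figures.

Below outfall 1: Q → 0.4600 m³/s, C = (0.3980·0.3100 + 0.06200·160.0)/0.4600 = 21.83 µg/L.
Below outfall 2: Q → 0.5170 m³/s, C = (0.4600·21.83 + 0.05700·370.0)/0.5170 = 60.22 µg/L.

60.2 µg/L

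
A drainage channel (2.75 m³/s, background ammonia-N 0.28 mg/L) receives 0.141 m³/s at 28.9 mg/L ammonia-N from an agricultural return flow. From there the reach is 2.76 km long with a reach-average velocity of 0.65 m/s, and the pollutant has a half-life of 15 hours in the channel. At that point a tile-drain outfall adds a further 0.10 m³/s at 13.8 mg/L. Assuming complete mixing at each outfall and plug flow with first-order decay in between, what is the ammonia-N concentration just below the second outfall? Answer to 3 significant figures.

Mixed concentration C = ΣQC/ΣQ = (2.750·0.2800 + 0.1410·28.90) / 2.891 = 4.845/2.891 = 1.676 mg/L; combined flow 2.891 m³/s.
Travel time t = 2.76·1000 / 0.65 = 4246 s = 1.179 h.
Half-life 15 h → k = ln 2 / 15 = 0.04621 h⁻¹ = 1.109 d⁻¹.
Applying C = C₀e^(−kt): 1.676 × 0.9470 = 1.587 mg/L.
At the second outfall, C = (2.891·1.587 + 0.1000·13.80) / (2.891 + 0.1000) = 1.995 mg/L.

2.00 mg/L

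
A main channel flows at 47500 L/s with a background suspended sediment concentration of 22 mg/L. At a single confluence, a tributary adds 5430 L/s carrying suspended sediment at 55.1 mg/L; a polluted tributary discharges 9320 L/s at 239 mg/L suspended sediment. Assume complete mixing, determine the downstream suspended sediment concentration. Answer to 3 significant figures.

Mass balance: C = (47500·22.00 + 5430·55.10 + 9320·239.0) / 62250 = 3572000/62250 = 57.38 mg/L.

57.4 mg/L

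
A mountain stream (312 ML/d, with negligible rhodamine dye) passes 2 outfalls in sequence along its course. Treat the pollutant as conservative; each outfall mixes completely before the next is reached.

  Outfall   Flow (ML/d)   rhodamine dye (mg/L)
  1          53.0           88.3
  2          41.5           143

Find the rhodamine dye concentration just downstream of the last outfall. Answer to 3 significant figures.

Outfall 1: combined Q = 365.0 ML/d; C = (312.0·0 + 53.00·88.30)/365.0 = 12.82 mg/L.
Outfall 2: combined Q = 406.5 ML/d; C = (365.0·12.82 + 41.50·143.0)/406.5 = 26.11 mg/L.

26.1 mg/L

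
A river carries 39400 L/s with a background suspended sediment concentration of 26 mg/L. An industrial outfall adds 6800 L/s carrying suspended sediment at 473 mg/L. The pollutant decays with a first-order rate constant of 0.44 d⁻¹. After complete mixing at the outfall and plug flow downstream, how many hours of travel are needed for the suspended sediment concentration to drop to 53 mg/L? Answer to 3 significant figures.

30.0 h

Conservation of mass: C = (39400·26.00 + 6800·473.0) / 46200 = 4241000/46200 = 91.79 mg/L.
91.79·exp(−k·t) = 53 → t = ln(91.79/53)/k = 107800 s = 29.96 h.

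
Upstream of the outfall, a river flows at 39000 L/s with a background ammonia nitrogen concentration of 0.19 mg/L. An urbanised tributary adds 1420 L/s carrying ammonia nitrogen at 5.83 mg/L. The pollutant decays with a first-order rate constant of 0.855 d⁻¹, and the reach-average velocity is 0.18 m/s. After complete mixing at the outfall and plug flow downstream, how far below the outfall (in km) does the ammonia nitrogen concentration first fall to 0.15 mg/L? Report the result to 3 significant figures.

Flow-weighted average: C = (39000·0.1900 + 1420·5.830) / 40420 = 15690/40420 = 0.3881 mg/L.
Set 0.3881·exp(−k·t) = 0.15 → t = ln(0.3881/0.15)/k = 96070 s = 26.69 h.
Distance = v·t = 0.18·96070 = 17290 m = 17.29 km.

17.3 km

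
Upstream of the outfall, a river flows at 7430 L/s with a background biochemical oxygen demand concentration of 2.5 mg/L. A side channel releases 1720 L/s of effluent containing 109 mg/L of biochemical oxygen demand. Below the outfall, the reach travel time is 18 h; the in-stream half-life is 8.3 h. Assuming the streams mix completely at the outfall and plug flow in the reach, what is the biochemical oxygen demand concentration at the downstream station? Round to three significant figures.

5.01 mg/L

Mass balance: C = (7430·2.500 + 1720·109.0) / 9150 = 206100/9150 = 22.52 mg/L.
Half-life 8.3 h → k = ln 2 / 8.3 = 0.08351 h⁻¹ = 2.004 d⁻¹.
First-order decay: C = 22.52·exp(−k·t) = 22.52·0.2224 = 5.009 mg/L.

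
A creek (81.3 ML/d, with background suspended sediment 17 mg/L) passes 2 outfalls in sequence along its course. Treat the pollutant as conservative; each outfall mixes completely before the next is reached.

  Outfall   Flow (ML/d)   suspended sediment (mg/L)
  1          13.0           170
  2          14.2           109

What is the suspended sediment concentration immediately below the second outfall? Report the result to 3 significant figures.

Below outfall 1: Q → 94.30 ML/d, C = (81.30·17.00 + 13.00·170.0)/94.30 = 38.09 mg/L.
Below outfall 2: Q → 108.5 ML/d, C = (94.30·38.09 + 14.20·109.0)/108.5 = 47.37 mg/L.

47.4 mg/L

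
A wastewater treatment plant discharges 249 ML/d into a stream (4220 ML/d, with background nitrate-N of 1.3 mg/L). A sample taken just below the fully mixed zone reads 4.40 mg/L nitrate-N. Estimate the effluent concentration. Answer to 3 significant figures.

56.9 mg/L

Mass balance: 4220·1.300 + 249.0·Cₑ = 4469·4.400
→ Cₑ = (4469·4.400 − 4220·1.300) / 249.0 = 56.94 mg/L.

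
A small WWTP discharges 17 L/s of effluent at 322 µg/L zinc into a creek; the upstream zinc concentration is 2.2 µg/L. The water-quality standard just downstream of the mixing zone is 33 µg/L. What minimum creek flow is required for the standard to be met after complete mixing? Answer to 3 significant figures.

160 L/s

Set C_mix = 33: (Q·2.200 + 17.00·322.0) / (Q + 17.00) = 33
→ Q = 17.00·(322.0 − 33)/(33 − 2.200) = 159.5 L/s.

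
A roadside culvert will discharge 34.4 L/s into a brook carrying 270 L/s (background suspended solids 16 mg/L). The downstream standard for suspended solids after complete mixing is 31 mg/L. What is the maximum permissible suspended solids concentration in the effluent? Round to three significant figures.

149 mg/L

At the limit, (Qr·Cr + Qe·Cₑ)/(Qr + Qe) = 31:
Cₑ = (304.4·31 − 270.0·16.00) / 34.40 = 148.7 mg/L.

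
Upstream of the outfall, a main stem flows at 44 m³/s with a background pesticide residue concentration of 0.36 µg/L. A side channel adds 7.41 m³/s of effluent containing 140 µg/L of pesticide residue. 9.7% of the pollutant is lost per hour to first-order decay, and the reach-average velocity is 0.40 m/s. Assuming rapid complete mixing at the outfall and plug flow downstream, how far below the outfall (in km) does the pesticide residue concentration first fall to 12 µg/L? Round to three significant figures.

7.55 km

Mixed concentration C = ΣQC/ΣQ = (44.00·0.3600 + 7.410·140.0) / 51.41 = 1053/51.41 = 20.49 µg/L.
9.7%/h lost → k = −ln(1 − 0.097) = 0.1020 h⁻¹.
Set 20.49·exp(−k·t) = 12 → t = ln(20.49/12)/k = 18870 s = 5.242 h.
Distance = v·t = 0.40·18870 = 7549 m = 7.549 km.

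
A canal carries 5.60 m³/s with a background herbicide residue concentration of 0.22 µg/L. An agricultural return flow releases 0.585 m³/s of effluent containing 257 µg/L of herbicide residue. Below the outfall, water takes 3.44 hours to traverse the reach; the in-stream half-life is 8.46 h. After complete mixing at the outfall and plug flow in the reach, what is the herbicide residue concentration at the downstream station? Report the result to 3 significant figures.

18.5 µg/L

Mixed concentration C = ΣQC/ΣQ = (5.600·0.2200 + 0.5850·257.0) / 6.185 = 151.6/6.185 = 24.51 µg/L.
Half-life 8.46 h → k = ln 2 / 8.46 = 0.08193 h⁻¹ = 1.966 d⁻¹.
Applying C = C₀e^(−kt): 24.51 × 0.7544 = 18.49 µg/L.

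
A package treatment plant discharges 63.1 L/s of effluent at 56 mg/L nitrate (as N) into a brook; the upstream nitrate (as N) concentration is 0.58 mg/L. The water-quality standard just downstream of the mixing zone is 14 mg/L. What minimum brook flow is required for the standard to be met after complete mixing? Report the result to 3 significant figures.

Set C_mix = 14: (Q·0.5800 + 63.10·56.00) / (Q + 63.10) = 14
→ Q = 63.10·(56.00 − 14)/(14 − 0.5800) = 197.5 L/s.

197 L/s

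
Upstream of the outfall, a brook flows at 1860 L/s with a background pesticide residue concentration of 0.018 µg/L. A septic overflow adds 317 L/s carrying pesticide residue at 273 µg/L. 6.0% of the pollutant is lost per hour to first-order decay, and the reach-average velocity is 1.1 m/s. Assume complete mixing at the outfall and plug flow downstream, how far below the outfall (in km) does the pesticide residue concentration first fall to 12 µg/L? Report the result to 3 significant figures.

76.7 km

Mixed concentration C = ΣQC/ΣQ = (1860·0.01800 + 317.0·273.0) / 2177 = 86570/2177 = 39.77 µg/L.
6.0%/h lost → k = −ln(1 − 0.06) = 0.06188 h⁻¹.
Set 39.77·exp(−k·t) = 12 → t = ln(39.77/12)/k = 69710 s = 19.36 h.
Distance = v·t = 1.1·69710 = 76680 m = 76.68 km.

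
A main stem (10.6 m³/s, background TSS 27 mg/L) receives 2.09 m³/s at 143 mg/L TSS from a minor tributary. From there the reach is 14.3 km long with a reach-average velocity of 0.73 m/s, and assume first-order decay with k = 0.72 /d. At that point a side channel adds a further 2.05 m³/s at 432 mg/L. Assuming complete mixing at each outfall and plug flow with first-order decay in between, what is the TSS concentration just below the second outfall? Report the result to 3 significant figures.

93.8 mg/L

Mass balance: C = (10.60·27.00 + 2.090·143.0) / 12.69 = 585.1/12.69 = 46.10 mg/L; combined flow 12.69 m³/s.
Travel time t = 14.3·1000 / 0.73 = 19590 s = 5.441 h.
First-order decay: C = 46.10·exp(−k·t) = 46.10·0.8494 = 39.16 mg/L.
At the second outfall, C = (12.69·39.16 + 2.050·432.0) / (12.69 + 2.050) = 93.80 mg/L.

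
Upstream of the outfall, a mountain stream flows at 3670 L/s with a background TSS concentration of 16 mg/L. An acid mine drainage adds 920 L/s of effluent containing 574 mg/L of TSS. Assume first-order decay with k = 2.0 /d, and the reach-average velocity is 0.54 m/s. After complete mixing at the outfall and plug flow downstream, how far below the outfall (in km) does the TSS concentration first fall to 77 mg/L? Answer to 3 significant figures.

11.8 km

After mixing, C = (3670·16.00 + 920.0·574.0) / 4590 = 586800/4590 = 127.8 mg/L.
Set 127.8·exp(−k·t) = 77 → t = ln(127.8/77)/k = 21900 s = 6.084 h.
Distance = v·t = 0.54·21900 = 11830 m = 11.83 km.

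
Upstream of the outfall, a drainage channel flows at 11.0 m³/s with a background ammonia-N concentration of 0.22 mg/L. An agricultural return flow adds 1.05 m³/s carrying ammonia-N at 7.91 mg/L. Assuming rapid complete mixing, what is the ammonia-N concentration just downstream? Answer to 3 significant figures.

Flow-weighted average: C = (11.00·0.2200 + 1.050·7.910) / 12.05 = 10.73/12.05 = 0.8901 mg/L.

0.890 mg/L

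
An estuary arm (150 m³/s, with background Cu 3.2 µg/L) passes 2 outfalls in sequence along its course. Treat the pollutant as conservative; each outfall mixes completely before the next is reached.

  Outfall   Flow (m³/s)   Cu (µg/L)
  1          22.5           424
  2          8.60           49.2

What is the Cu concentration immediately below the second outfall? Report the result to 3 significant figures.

57.7 µg/L

Below outfall 1: Q → 172.5 m³/s, C = (150.0·3.200 + 22.50·424.0)/172.5 = 58.09 µg/L.
Below outfall 2: Q → 181.1 m³/s, C = (172.5·58.09 + 8.600·49.20)/181.1 = 57.66 µg/L.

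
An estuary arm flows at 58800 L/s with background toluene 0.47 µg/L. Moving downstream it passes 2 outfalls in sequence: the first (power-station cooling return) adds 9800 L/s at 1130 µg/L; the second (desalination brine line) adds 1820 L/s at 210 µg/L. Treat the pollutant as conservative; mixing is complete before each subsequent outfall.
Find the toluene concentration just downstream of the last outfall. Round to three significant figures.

163 µg/L

After outfall 1: Q = 58800 + 9800 = 68600 L/s; C = (58800·0.4700 + 9800·1130)/68600 = 161.8 µg/L.
After outfall 2: Q = 68600 + 1820 = 70420 L/s; C = (68600·161.8 + 1820·210.0)/70420 = 163.1 µg/L.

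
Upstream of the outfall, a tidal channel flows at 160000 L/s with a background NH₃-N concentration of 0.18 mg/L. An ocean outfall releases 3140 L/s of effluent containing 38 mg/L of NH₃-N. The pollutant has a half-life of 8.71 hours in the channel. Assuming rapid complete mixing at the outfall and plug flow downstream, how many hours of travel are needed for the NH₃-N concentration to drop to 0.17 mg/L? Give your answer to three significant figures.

21.1 h

Conservation of mass: C = (160000·0.1800 + 3140·38.00) / 163100 = 148100/163100 = 0.9079 mg/L.
Half-life 8.71 h → k = ln 2 / 8.71 = 0.07958 h⁻¹ = 1.910 d⁻¹.
0.9079·exp(−k·t) = 0.17 → t = ln(0.9079/0.17)/k = 75790 s = 21.05 h.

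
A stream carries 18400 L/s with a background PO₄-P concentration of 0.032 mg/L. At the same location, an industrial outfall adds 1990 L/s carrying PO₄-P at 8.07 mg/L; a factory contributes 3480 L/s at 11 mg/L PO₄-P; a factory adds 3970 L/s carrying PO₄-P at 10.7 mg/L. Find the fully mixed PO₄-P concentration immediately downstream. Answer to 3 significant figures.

3.50 mg/L

Mass balance: C = (18400·0.03200 + 1990·8.070 + 3480·11.00 + 3970·10.70) / 27840 = 97410/27840 = 3.499 mg/L.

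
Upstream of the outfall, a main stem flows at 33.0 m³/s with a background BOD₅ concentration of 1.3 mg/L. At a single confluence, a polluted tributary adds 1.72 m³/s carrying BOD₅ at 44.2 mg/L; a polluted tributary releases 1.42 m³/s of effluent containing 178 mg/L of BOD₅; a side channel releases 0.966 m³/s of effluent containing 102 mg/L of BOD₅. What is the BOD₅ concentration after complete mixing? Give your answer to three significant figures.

12.7 mg/L

Conservation of mass: C = (33.00·1.300 + 1.720·44.20 + 1.420·178.0 + 0.9660·102.0) / 37.11 = 470.2/37.11 = 12.67 mg/L.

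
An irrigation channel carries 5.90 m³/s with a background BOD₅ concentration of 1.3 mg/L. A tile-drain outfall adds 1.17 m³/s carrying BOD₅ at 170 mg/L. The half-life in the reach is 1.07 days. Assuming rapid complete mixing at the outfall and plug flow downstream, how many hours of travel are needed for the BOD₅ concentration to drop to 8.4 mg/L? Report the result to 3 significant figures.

46.2 h

Mass balance: C = (5.900·1.300 + 1.170·170.0) / 7.070 = 206.6/7.070 = 29.22 mg/L.
Half-life 1.07 d → k = ln 2 / 1.07 = 0.6478 d⁻¹.
29.22·exp(−k·t) = 8.4 → t = ln(29.22/8.4)/k = 166300 s = 46.18 h.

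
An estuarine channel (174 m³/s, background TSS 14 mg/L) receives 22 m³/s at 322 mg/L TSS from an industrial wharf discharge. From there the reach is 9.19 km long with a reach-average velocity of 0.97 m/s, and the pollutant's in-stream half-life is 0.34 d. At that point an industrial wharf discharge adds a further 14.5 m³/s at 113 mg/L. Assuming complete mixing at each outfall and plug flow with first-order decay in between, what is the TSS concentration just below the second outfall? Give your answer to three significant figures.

43.9 mg/L

Conservation of mass: C = (174.0·14.00 + 22.00·322.0) / 196.0 = 9520/196.0 = 48.57 mg/L; combined flow 196.0 m³/s.
Travel time t = 9.19·1000 / 0.97 = 9474 s = 2.632 h.
Half-life 0.34 d → k = ln 2 / 0.34 = 2.039 d⁻¹.
Applying C = C₀e^(−kt): 48.57 × 0.7997 = 38.84 mg/L.
At the second outfall, C = (196.0·38.84 + 14.50·113.0) / (196.0 + 14.50) = 43.95 mg/L.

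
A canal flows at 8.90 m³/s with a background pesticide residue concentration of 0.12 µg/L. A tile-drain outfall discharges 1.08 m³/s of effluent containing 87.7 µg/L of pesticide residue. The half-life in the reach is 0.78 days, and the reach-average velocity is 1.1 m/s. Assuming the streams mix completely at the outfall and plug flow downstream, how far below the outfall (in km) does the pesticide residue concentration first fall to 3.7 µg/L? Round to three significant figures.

After mixing, C = (8.900·0.1200 + 1.080·87.70) / 9.980 = 95.78/9.980 = 9.598 µg/L.
Half-life 0.78 d → k = ln 2 / 0.78 = 0.8887 d⁻¹.
Set 9.598·exp(−k·t) = 3.7 → t = ln(9.598/3.7)/k = 92670 s = 25.74 h.
Distance = v·t = 1.1·92670 = 101900 m = 101.9 km.

102 km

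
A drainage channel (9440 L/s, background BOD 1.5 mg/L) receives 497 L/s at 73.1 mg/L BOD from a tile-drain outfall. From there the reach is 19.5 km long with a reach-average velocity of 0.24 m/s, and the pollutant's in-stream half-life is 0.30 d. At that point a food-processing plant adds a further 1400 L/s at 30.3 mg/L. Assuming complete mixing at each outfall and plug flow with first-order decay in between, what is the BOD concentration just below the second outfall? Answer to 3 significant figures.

4.25 mg/L

Conservation of mass: C = (9440·1.500 + 497.0·73.10) / 9937 = 50490/9937 = 5.081 mg/L; combined flow 9937 L/s.
Travel time t = 19.5·1000 / 0.24 = 81250 s = 22.57 h.
Half-life 0.30 d → k = ln 2 / 0.30 = 2.310 d⁻¹.
Applying C = C₀e^(−kt): 5.081 × 0.1139 = 0.5785 mg/L.
At the second outfall, C = (9937·0.5785 + 1400·30.30) / (9937 + 1400) = 4.249 mg/L.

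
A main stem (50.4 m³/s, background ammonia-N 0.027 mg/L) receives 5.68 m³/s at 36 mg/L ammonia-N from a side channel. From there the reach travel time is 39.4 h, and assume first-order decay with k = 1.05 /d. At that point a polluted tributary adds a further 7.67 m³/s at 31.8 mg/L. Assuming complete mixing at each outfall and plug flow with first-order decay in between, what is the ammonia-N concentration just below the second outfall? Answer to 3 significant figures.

Mixed concentration C = ΣQC/ΣQ = (50.40·0.02700 + 5.680·36.00) / 56.08 = 205.8/56.08 = 3.670 mg/L; combined flow 56.08 m³/s.
After decay, C = 3.670 × e^(−kt) = 3.670 × 0.1784 = 0.6548 mg/L.
Second outfall: C = (56.08·0.6548 + 7.670·31.80)/63.75 = 4.402 mg/L.

4.40 mg/L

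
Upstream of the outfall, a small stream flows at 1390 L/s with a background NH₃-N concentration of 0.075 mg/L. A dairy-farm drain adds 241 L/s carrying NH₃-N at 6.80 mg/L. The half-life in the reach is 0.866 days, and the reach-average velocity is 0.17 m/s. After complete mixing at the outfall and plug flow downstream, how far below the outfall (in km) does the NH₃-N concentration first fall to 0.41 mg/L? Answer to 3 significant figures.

Mixed concentration C = ΣQC/ΣQ = (1390·0.07500 + 241.0·6.800) / 1631 = 1743/1631 = 1.069 mg/L.
Half-life 0.866 d → k = ln 2 / 0.866 = 0.8004 d⁻¹.
Set 1.069·exp(−k·t) = 0.41 → t = ln(1.069/0.41)/k = 103400 s = 28.73 h.
Distance = v·t = 0.17·103400 = 17580 m = 17.58 km.

17.6 km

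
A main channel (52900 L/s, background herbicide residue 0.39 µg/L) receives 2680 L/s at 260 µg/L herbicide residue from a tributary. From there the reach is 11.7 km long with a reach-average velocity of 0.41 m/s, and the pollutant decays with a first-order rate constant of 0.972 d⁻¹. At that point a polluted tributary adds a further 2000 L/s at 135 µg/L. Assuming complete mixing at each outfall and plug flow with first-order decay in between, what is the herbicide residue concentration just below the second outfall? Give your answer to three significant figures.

After mixing, C = (52900·0.3900 + 2680·260.0) / 55580 = 717400/55580 = 12.91 µg/L; combined flow 55580 L/s.
Travel time t = 11.7·1000 / 0.41 = 28540 s = 7.927 h.
After decay, C = 12.91 × e^(−kt) = 12.91 × 0.7254 = 9.363 µg/L.
At the second outfall, C = (55580·9.363 + 2000·135.0) / (55580 + 2000) = 13.73 µg/L.

13.7 µg/L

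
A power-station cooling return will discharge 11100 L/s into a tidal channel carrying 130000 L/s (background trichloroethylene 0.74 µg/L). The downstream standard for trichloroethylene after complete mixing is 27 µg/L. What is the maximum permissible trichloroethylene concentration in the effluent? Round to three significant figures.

At the limit, (Qr·Cr + Qe·Cₑ)/(Qr + Qe) = 27:
Cₑ = (141100·27 − 130000·0.7400) / 11100 = 334.5 µg/L.

335 µg/L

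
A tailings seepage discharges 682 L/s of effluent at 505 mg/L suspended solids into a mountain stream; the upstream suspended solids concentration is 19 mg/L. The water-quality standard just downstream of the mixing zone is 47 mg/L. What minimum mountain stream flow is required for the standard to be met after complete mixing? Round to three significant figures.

11200 L/s

Set C_mix = 47: (Q·19.00 + 682.0·505.0) / (Q + 682.0) = 47
→ Q = 682.0·(505.0 − 47)/(47 − 19.00) = 11160 L/s.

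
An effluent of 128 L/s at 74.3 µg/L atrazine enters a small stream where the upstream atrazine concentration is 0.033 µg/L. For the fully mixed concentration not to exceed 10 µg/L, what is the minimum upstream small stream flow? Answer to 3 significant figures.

826 L/s

Set C_mix = 10: (Q·0.03300 + 128.0·74.30) / (Q + 128.0) = 10
→ Q = 128.0·(74.30 − 10)/(10 − 0.03300) = 825.8 L/s.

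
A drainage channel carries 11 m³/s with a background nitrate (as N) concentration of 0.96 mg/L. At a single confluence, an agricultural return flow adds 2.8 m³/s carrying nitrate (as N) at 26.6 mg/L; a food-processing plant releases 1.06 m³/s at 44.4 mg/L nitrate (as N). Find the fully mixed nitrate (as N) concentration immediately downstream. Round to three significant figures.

Flow-weighted average: C = (11.00·0.9600 + 2.800·26.60 + 1.060·44.40) / 14.86 = 132.1/14.86 = 8.890 mg/L.

8.89 mg/L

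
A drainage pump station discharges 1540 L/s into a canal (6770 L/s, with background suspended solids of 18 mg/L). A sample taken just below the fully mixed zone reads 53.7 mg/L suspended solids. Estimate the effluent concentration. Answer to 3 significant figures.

211 mg/L

Mass balance: 6770·18.00 + 1540·Cₑ = 8310·53.70
→ Cₑ = (8310·53.70 − 6770·18.00) / 1540 = 210.6 mg/L.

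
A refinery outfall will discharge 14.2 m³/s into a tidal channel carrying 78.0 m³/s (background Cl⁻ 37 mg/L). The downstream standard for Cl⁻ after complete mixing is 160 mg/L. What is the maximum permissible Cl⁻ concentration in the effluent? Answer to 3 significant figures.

At the limit, (Qr·Cr + Qe·Cₑ)/(Qr + Qe) = 160:
Cₑ = (92.20·160 − 78.00·37.00) / 14.20 = 835.6 mg/L.

836 mg/L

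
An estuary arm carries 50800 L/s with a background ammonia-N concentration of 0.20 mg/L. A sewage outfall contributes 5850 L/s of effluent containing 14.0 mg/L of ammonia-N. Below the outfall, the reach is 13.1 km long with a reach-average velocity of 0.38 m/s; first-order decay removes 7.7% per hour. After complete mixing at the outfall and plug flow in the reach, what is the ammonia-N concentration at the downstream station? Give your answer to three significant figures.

After mixing, C = (50800·0.2000 + 5850·14.00) / 56650 = 92060/56650 = 1.625 mg/L.
Travel time t = 13.1·1000 / 0.38 = 34470 s = 9.576 h.
7.7%/h lost → k = −ln(1 − 0.077) = 0.08013 h⁻¹.
Decay over the reach: 1.625·exp(−kt) = 1.625·0.4643 = 0.7545 mg/L.

0.754 mg/L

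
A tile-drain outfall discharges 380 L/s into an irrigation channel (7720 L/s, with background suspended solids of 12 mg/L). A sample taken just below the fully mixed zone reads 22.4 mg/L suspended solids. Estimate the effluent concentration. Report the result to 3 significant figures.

234 mg/L

Mass balance: 7720·12.00 + 380.0·Cₑ = 8100·22.40
→ Cₑ = (8100·22.40 − 7720·12.00) / 380.0 = 233.7 mg/L.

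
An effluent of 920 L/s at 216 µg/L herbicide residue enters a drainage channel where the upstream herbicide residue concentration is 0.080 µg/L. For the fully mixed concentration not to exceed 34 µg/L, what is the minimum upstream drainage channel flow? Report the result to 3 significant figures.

4940 L/s

Set C_mix = 34: (Q·0.08000 + 920.0·216.0) / (Q + 920.0) = 34
→ Q = 920.0·(216.0 − 34)/(34 − 0.08000) = 4936 L/s.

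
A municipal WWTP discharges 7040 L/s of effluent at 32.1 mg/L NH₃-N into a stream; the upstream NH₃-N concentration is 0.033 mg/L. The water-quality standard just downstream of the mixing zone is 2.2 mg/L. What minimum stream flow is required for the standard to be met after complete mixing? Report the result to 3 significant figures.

97100 L/s

Set C_mix = 2.2: (Q·0.03300 + 7040·32.10) / (Q + 7040) = 2.2
→ Q = 7040·(32.10 − 2.2)/(2.2 − 0.03300) = 97140 L/s.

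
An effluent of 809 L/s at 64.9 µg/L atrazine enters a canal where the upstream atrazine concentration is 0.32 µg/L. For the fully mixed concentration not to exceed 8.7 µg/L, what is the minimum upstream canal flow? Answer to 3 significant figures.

5430 L/s

Set C_mix = 8.7: (Q·0.3200 + 809.0·64.90) / (Q + 809.0) = 8.7
→ Q = 809.0·(64.90 − 8.7)/(8.7 − 0.3200) = 5426 L/s.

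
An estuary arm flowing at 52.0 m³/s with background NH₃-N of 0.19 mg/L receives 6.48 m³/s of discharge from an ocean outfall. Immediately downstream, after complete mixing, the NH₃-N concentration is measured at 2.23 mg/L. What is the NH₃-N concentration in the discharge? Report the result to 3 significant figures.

18.6 mg/L

Mass balance: 52.00·0.1900 + 6.480·Cₑ = 58.48·2.230
→ Cₑ = (58.48·2.230 − 52.00·0.1900) / 6.480 = 18.60 mg/L.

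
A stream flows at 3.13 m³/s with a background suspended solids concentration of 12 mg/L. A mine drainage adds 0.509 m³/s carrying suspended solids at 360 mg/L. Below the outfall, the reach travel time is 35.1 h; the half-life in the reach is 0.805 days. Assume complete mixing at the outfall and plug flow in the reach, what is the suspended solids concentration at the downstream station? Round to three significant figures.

Conservation of mass: C = (3.130·12.00 + 0.5090·360.0) / 3.639 = 220.8/3.639 = 60.68 mg/L.
Half-life 0.805 d → k = ln 2 / 0.805 = 0.8611 d⁻¹.
Applying C = C₀e^(−kt): 60.68 × 0.2839 = 17.22 mg/L.

17.2 mg/L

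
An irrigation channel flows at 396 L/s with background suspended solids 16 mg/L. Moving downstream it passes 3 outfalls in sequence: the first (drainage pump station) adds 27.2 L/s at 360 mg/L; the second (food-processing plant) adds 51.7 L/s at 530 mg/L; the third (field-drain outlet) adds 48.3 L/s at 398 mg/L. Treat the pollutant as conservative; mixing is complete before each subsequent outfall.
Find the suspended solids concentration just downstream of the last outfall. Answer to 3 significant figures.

After outfall 1: Q = 396.0 + 27.20 = 423.2 L/s; C = (396.0·16.00 + 27.20·360.0)/423.2 = 38.11 mg/L.
After outfall 2: Q = 423.2 + 51.70 = 474.9 L/s; C = (423.2·38.11 + 51.70·530.0)/474.9 = 91.66 mg/L.
After outfall 3: Q = 474.9 + 48.30 = 523.2 L/s; C = (474.9·91.66 + 48.30·398.0)/523.2 = 119.9 mg/L.

120 mg/L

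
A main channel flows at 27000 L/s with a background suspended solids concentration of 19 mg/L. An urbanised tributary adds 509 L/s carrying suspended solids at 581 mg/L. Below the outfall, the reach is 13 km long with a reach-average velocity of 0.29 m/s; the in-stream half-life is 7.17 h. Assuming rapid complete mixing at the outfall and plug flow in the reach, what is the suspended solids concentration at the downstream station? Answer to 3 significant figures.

8.82 mg/L

After mixing, C = (27000·19.00 + 509.0·581.0) / 27510 = 808700/27510 = 29.40 mg/L.
Travel time t = 13·1000 / 0.29 = 44830 s = 12.45 h.
Half-life 7.17 h → k = ln 2 / 7.17 = 0.09667 h⁻¹ = 2.320 d⁻¹.
Decay over the reach: 29.40·exp(−kt) = 29.40·0.3001 = 8.821 mg/L.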